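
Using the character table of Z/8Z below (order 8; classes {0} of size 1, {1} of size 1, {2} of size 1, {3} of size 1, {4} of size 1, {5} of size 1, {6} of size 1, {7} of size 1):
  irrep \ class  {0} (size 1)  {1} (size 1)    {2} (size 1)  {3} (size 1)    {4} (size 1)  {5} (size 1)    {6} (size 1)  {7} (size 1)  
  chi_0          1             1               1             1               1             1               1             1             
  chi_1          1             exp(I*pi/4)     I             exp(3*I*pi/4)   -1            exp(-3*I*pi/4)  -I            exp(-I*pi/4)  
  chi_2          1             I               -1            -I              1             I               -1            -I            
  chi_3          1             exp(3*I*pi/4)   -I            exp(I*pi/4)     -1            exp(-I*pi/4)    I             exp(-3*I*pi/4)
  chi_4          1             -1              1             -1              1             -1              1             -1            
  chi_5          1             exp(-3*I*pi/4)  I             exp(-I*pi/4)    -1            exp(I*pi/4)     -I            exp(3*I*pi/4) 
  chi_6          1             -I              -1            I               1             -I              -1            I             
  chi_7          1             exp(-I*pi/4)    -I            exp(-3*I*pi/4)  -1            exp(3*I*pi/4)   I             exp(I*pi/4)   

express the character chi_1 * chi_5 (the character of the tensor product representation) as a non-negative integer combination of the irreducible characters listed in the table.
chi_1 tensor chi_5 = chi_6 (all other irreducibles have multiplicity 0).

Argument: The character of a tensor product is the pointwise product (chi_1 * chi_5)(C) = chi_1(C) * chi_5(C):
  {0}: (1)*(1), {1}: (exp(I*pi/4))*(exp(-3*I*pi/4)), {2}: (I)*(I), {3}: (exp(3*I*pi/4))*(exp(-I*pi/4)), {4}: (-1)*(-1), {5}: (exp(-3*I*pi/4))*(exp(I*pi/4)), {6}: (-I)*(-I), {7}: (exp(-I*pi/4))*(exp(3*I*pi/4))
so (chi_1 * chi_5) takes values
  {0} -> 1, {1} -> -I, {2} -> -1, {3} -> I, {4} -> 1, {5} -> -I, {6} -> -1, {7} -> I.
Now take the inner product of this character with each irreducible chi from the table, <chi_1*chi_5, chi> = (1/8) sum_C |C| (chi_1*chi_5)(C) conj(chi(C)):
  <chi_1*chi_5, chi_0> = (1/8)[1*(1)*conj(1) + 1*(-I)*conj(1) + 1*(-1)*conj(1) + 1*(I)*conj(1) + 1*(1)*conj(1) + 1*(-I)*conj(1) + 1*(-1)*conj(1) + 1*(I)*conj(1)]
      = (1/8)[(1) + (-I) + (-1) + (I) + (1) + (-I) + (-1) + (I)] = 0/8 = 0
  <chi_1*chi_5, chi_1> = (1/8)[1*(1)*conj(1) + 1*(-I)*conj(exp(I*pi/4)) + 1*(-1)*conj(I) + 1*(I)*conj(exp(3*I*pi/4)) + 1*(1)*conj(-1) + 1*(-I)*conj(exp(-3*I*pi/4)) + 1*(-1)*conj(-I) + 1*(I)*conj(exp(-I*pi/4))]
      = (1/8)[(1) + (-exp(I*pi/4)) + (I) + (exp(-I*pi/4)) + (-1) + (-exp(-3*I*pi/4)) + (-I) + (exp(3*I*pi/4))] = 0/8 = 0
  <chi_1*chi_5, chi_2> = (1/8)[1*(1)*conj(1) + 1*(-I)*conj(I) + 1*(-1)*conj(-1) + 1*(I)*conj(-I) + 1*(1)*conj(1) + 1*(-I)*conj(I) + 1*(-1)*conj(-1) + 1*(I)*conj(-I)]
      = (1/8)[(1) + (-1) + (1) + (-1) + (1) + (-1) + (1) + (-1)] = 0/8 = 0
  <chi_1*chi_5, chi_3> = (1/8)[1*(1)*conj(1) + 1*(-I)*conj(exp(3*I*pi/4)) + 1*(-1)*conj(-I) + 1*(I)*conj(exp(I*pi/4)) + 1*(1)*conj(-1) + 1*(-I)*conj(exp(-I*pi/4)) + 1*(-1)*conj(I) + 1*(I)*conj(exp(-3*I*pi/4))]
      = (1/8)[(1) + (-exp(-I*pi/4)) + (-I) + (exp(I*pi/4)) + (-1) + (-exp(3*I*pi/4)) + (I) + (exp(-3*I*pi/4))] = 0/8 = 0
  <chi_1*chi_5, chi_4> = (1/8)[1*(1)*conj(1) + 1*(-I)*conj(-1) + 1*(-1)*conj(1) + 1*(I)*conj(-1) + 1*(1)*conj(1) + 1*(-I)*conj(-1) + 1*(-1)*conj(1) + 1*(I)*conj(-1)]
      = (1/8)[(1) + (I) + (-1) + (-I) + (1) + (I) + (-1) + (-I)] = 0/8 = 0
  <chi_1*chi_5, chi_5> = (1/8)[1*(1)*conj(1) + 1*(-I)*conj(exp(-3*I*pi/4)) + 1*(-1)*conj(I) + 1*(I)*conj(exp(-I*pi/4)) + 1*(1)*conj(-1) + 1*(-I)*conj(exp(I*pi/4)) + 1*(-1)*conj(-I) + 1*(I)*conj(exp(3*I*pi/4))]
      = (1/8)[(1) + (-exp(-3*I*pi/4)) + (I) + (exp(3*I*pi/4)) + (-1) + (-exp(I*pi/4)) + (-I) + (exp(-I*pi/4))] = 0/8 = 0
  <chi_1*chi_5, chi_6> = (1/8)[1*(1)*conj(1) + 1*(-I)*conj(-I) + 1*(-1)*conj(-1) + 1*(I)*conj(I) + 1*(1)*conj(1) + 1*(-I)*conj(-I) + 1*(-1)*conj(-1) + 1*(I)*conj(I)]
      = (1/8)[(1) + (1) + (1) + (1) + (1) + (1) + (1) + (1)] = 8/8 = 1
  <chi_1*chi_5, chi_7> = (1/8)[1*(1)*conj(1) + 1*(-I)*conj(exp(-I*pi/4)) + 1*(-1)*conj(-I) + 1*(I)*conj(exp(-3*I*pi/4)) + 1*(1)*conj(-1) + 1*(-I)*conj(exp(3*I*pi/4)) + 1*(-1)*conj(I) + 1*(I)*conj(exp(I*pi/4))]
      = (1/8)[(1) + (-exp(3*I*pi/4)) + (-I) + (exp(-3*I*pi/4)) + (-1) + (-exp(-I*pi/4)) + (I) + (exp(I*pi/4))] = 0/8 = 0
(Exp terms are combined using exp(i*s)*conj(exp(i*t)) = exp(i*(s-t)), and sums of them are collapsed using the identity that for every m > 1 the m distinct m-th roots of unity sum to 0, e.g. 1 + exp(2*I*pi/3) + exp(-2*I*pi/3) = 0.)
Hence the multiplicities are chi_6: 1. Dimension check: dim(chi_1)*dim(chi_5) = 1*1 = 1 and sum (mult * dim) = 1*1 = 1.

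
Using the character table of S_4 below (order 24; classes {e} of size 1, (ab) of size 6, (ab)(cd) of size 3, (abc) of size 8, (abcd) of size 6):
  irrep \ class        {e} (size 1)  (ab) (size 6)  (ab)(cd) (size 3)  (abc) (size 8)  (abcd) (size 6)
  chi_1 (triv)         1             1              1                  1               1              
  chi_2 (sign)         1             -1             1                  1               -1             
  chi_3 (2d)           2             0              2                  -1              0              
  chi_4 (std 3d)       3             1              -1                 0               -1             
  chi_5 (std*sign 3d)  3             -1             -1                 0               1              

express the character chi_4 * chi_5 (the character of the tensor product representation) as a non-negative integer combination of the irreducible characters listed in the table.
chi_4 tensor chi_5 = chi_2 + chi_3 + chi_4 + chi_5 (all other irreducibles have multiplicity 0).

Argument: The character of a tensor product is the pointwise product (chi_4 * chi_5)(C) = chi_4(C) * chi_5(C):
  {e}: (3)*(3), (ab): (1)*(-1), (ab)(cd): (-1)*(-1), (abc): (0)*(0), (abcd): (-1)*(1)
so (chi_4 * chi_5) takes values
  {e} -> 9, (ab) -> -1, (ab)(cd) -> 1, (abc) -> 0, (abcd) -> -1.
Now take the inner product of this character with each irreducible chi from the table, <chi_4*chi_5, chi> = (1/24) sum_C |C| (chi_4*chi_5)(C) conj(chi(C)):
  <chi_4*chi_5, chi_1> = (1/24)[1*(9)*conj(1) + 6*(-1)*conj(1) + 3*(1)*conj(1) + 8*(0)*conj(1) + 6*(-1)*conj(1)]
      = (1/24)[(9) + (-6) + (3) + (0) + (-6)] = 0/24 = 0
  <chi_4*chi_5, chi_2> = (1/24)[1*(9)*conj(1) + 6*(-1)*conj(-1) + 3*(1)*conj(1) + 8*(0)*conj(1) + 6*(-1)*conj(-1)]
      = (1/24)[(9) + (6) + (3) + (0) + (6)] = 24/24 = 1
  <chi_4*chi_5, chi_3> = (1/24)[1*(9)*conj(2) + 6*(-1)*conj(0) + 3*(1)*conj(2) + 8*(0)*conj(-1) + 6*(-1)*conj(0)]
      = (1/24)[(18) + (0) + (6) + (0) + (0)] = 24/24 = 1
  <chi_4*chi_5, chi_4> = (1/24)[1*(9)*conj(3) + 6*(-1)*conj(1) + 3*(1)*conj(-1) + 8*(0)*conj(0) + 6*(-1)*conj(-1)]
      = (1/24)[(27) + (-6) + (-3) + (0) + (6)] = 24/24 = 1
  <chi_4*chi_5, chi_5> = (1/24)[1*(9)*conj(3) + 6*(-1)*conj(-1) + 3*(1)*conj(-1) + 8*(0)*conj(0) + 6*(-1)*conj(1)]
      = (1/24)[(27) + (6) + (-3) + (0) + (-6)] = 24/24 = 1
Hence the multiplicities are chi_2: 1, chi_3: 1, chi_4: 1, chi_5: 1. Dimension check: dim(chi_4)*dim(chi_5) = 3*3 = 9 and sum (mult * dim) = 1*1 + 1*2 + 1*3 + 1*3 = 9.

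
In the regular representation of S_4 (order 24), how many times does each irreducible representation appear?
Each irreducible V_i of dimension d_i appears with multiplicity d_i, i.e. rho_reg = (direct sum over all irreducibles V_i) d_i V_i. The irreducible dimensions for S_4 are 1, 1, 2, 3, 3: 2 irreducibles of dimension 1, each with multiplicity 1; 1 irreducible of dimension 2, with multiplicity 2; 2 irreducibles of dimension 3, each with multiplicity 3. Total dimension 2*1*1 + 1*2*2 + 2*3*3 = 24 = |G|.

Argument: General theorem: in the regular representation of a finite group G, each irreducible appears with multiplicity equal to its dimension. Check: dim(rho_reg) = sum d_i^2 = 1 + 1 + 4 + 9 + 9 = 24 = |G|.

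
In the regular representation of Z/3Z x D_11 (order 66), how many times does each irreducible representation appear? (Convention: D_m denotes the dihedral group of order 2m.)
Each irreducible V_i of dimension d_i appears with multiplicity d_i, i.e. rho_reg = (direct sum over all irreducibles V_i) d_i V_i. The irreducible dimensions for Z/3Z x D_11 are 1, 1, 1, 1, 1, 1, 2, 2, 2, 2, 2, 2, 2, 2, 2, 2, 2, 2, 2, 2, 2: 6 irreducibles of dimension 1, each with multiplicity 1; 15 irreducibles of dimension 2, each with multiplicity 2. Total dimension 6*1*1 + 15*2*2 = 66 = |G|.

Why: General theorem: in the regular representation of a finite group G, each irreducible appears with multiplicity equal to its dimension. Check: dim(rho_reg) = sum d_i^2 = 1 + 1 + 1 + 1 + 1 + 1 + 4 + 4 + 4 + 4 + 4 + 4 + 4 + 4 + 4 + 4 + 4 + 4 + 4 + 4 + 4 = 66 = |G|.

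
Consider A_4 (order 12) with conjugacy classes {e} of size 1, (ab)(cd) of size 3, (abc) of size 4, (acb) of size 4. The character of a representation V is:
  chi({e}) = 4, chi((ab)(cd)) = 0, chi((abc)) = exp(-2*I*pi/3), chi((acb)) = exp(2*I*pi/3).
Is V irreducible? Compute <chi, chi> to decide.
Not irreducible (reducible): <chi, chi> = 2 > 1.

Reasoning: <chi, chi> = (1/|G|) sum_C |C| * |chi(C)|^2 = (1/12)[1*|4|^2 + 3*|0|^2 + 4*|exp(-2*I*pi/3)|^2 + 4*|exp(2*I*pi/3)|^2]
  = (1/12)[(16) + (0) + (4) + (4)] = 24/12 = 2.
(Exp terms are combined using exp(i*s)*conj(exp(i*t)) = exp(i*(s-t)), and sums of them are collapsed using the identity that for every m > 1 the m distinct m-th roots of unity sum to 0, e.g. 1 + exp(2*I*pi/3) + exp(-2*I*pi/3) = 0.)
A character is irreducible iff <chi, chi> = 1, so this representation is reducible.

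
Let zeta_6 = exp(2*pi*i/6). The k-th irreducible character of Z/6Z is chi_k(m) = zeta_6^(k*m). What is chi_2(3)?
chi_2(3) = zeta_6^6 = 1

Details: chi_2(3) = zeta_6^(2*3) = zeta_6^6. Since zeta_6^6 = 1, this equals zeta_6^0 = exp(2*pi*i*0/6) = 1.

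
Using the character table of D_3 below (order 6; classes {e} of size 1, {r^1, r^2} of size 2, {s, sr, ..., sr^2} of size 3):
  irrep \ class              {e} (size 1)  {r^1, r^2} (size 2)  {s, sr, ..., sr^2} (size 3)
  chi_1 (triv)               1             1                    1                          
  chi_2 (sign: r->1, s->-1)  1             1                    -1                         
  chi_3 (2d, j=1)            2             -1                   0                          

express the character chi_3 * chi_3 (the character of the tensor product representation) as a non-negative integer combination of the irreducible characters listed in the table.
chi_3 tensor chi_3 = chi_1 + chi_2 + chi_3 (all other irreducibles have multiplicity 0).

Justification: The character of a tensor product is the pointwise product (chi_3 * chi_3)(C) = chi_3(C) * chi_3(C):
  {e}: (2)*(2), {r^1, r^2}: (-1)*(-1), {s, sr, ..., sr^2}: (0)*(0)
so (chi_3 * chi_3) takes values
  {e} -> 4, {r^1, r^2} -> 1, {s, sr, ..., sr^2} -> 0.
Now take the inner product of this character with each irreducible chi from the table, <chi_3*chi_3, chi> = (1/6) sum_C |C| (chi_3*chi_3)(C) conj(chi(C)):
  <chi_3*chi_3, chi_1> = (1/6)[1*(4)*conj(1) + 2*(1)*conj(1) + 3*(0)*conj(1)]
      = (1/6)[(4) + (2) + (0)] = 6/6 = 1
  <chi_3*chi_3, chi_2> = (1/6)[1*(4)*conj(1) + 2*(1)*conj(1) + 3*(0)*conj(-1)]
      = (1/6)[(4) + (2) + (0)] = 6/6 = 1
  <chi_3*chi_3, chi_3> = (1/6)[1*(4)*conj(2) + 2*(1)*conj(-1) + 3*(0)*conj(0)]
      = (1/6)[(8) + (-2) + (0)] = 6/6 = 1
Hence the multiplicities are chi_1: 1, chi_2: 1, chi_3: 1. Dimension check: dim(chi_3)*dim(chi_3) = 2*2 = 4 and sum (mult * dim) = 1*1 + 1*1 + 1*2 = 4.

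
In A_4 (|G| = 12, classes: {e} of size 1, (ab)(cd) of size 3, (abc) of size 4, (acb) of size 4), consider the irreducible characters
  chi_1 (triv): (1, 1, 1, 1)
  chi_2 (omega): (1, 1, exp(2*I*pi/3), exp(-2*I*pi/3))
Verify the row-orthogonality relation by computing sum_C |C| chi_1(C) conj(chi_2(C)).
Sum = 0; so <chi_1, chi_2> = 0 (distinct irreducibles are orthogonal).

Working: Compute term by term over conjugacy classes (|C| * chi_1(C) * conj(chi_2(C))):
  1*(1)*conj(1) + 3*(1)*conj(1) + 4*(1)*conj(exp(2*I*pi/3)) + 4*(1)*conj(exp(-2*I*pi/3))
  = (1) + (3) + (4*exp(-2*I*pi/3)) + (4*exp(2*I*pi/3))
  = 0.
(Exp terms are combined using exp(i*s)*conj(exp(i*t)) = exp(i*(s-t)), and sums of them are collapsed using the identity that for every m > 1 the m distinct m-th roots of unity sum to 0, e.g. 1 + exp(2*I*pi/3) + exp(-2*I*pi/3) = 0.)
Dividing by |G| = 12 gives 0/12 = 0, matching the row-orthogonality relation <chi_1, chi_2> = [chi_1 = chi_2].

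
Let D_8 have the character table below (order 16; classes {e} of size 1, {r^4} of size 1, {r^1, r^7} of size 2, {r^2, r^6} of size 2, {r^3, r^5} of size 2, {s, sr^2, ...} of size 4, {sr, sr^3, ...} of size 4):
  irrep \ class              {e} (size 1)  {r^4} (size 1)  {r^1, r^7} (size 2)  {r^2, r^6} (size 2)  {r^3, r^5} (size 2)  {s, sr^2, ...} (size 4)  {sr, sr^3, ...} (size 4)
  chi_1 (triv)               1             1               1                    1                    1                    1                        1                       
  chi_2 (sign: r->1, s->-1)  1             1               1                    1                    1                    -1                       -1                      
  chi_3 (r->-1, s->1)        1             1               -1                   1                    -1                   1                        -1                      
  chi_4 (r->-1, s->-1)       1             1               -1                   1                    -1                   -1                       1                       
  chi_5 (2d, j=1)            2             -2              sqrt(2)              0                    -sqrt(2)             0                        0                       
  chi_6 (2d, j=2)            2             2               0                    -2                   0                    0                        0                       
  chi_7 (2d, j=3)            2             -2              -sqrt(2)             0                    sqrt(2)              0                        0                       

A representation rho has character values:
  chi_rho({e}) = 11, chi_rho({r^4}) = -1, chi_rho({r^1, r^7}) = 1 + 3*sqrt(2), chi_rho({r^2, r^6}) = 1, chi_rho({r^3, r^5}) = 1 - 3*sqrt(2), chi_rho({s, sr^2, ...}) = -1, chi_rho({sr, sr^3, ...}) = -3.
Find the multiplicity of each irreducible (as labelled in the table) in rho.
Multiplicities: chi_1: 0, chi_2: 2, chi_3: 1, chi_4: 0, chi_5: 3, chi_6: 1, chi_7: 0.

Justification: Use <chi_rho, chi> = (1/|G|) sum_C |C| * chi_rho(C) * conj(chi(C)) with |G| = 16 for each irreducible chi in the table:
  <chi_rho, chi_1> = (1/16)[1*(11)*conj(1) + 1*(-1)*conj(1) + 2*(1 + 3*sqrt(2))*conj(1) + 2*(1)*conj(1) + 2*(1 - 3*sqrt(2))*conj(1) + 4*(-1)*conj(1) + 4*(-3)*conj(1)]
      = (1/16)[(11) + (-1) + (2 + 6*sqrt(2)) + (2) + (2 - 6*sqrt(2)) + (-4) + (-12)] = 0/16 = 0
  <chi_rho, chi_2> = (1/16)[1*(11)*conj(1) + 1*(-1)*conj(1) + 2*(1 + 3*sqrt(2))*conj(1) + 2*(1)*conj(1) + 2*(1 - 3*sqrt(2))*conj(1) + 4*(-1)*conj(-1) + 4*(-3)*conj(-1)]
      = (1/16)[(11) + (-1) + (2 + 6*sqrt(2)) + (2) + (2 - 6*sqrt(2)) + (4) + (12)] = 32/16 = 2
  <chi_rho, chi_3> = (1/16)[1*(11)*conj(1) + 1*(-1)*conj(1) + 2*(1 + 3*sqrt(2))*conj(-1) + 2*(1)*conj(1) + 2*(1 - 3*sqrt(2))*conj(-1) + 4*(-1)*conj(1) + 4*(-3)*conj(-1)]
      = (1/16)[(11) + (-1) + (-6*sqrt(2) - 2) + (2) + (-2 + 6*sqrt(2)) + (-4) + (12)] = 16/16 = 1
  <chi_rho, chi_4> = (1/16)[1*(11)*conj(1) + 1*(-1)*conj(1) + 2*(1 + 3*sqrt(2))*conj(-1) + 2*(1)*conj(1) + 2*(1 - 3*sqrt(2))*conj(-1) + 4*(-1)*conj(-1) + 4*(-3)*conj(1)]
      = (1/16)[(11) + (-1) + (-6*sqrt(2) - 2) + (2) + (-2 + 6*sqrt(2)) + (4) + (-12)] = 0/16 = 0
  <chi_rho, chi_5> = (1/16)[1*(11)*conj(2) + 1*(-1)*conj(-2) + 2*(1 + 3*sqrt(2))*conj(sqrt(2)) + 2*(1)*conj(0) + 2*(1 - 3*sqrt(2))*conj(-sqrt(2)) + 4*(-1)*conj(0) + 4*(-3)*conj(0)]
      = (1/16)[(22) + (2) + (2*sqrt(2) + 12) + (0) + (12 - 2*sqrt(2)) + (0) + (0)] = 48/16 = 3
  <chi_rho, chi_6> = (1/16)[1*(11)*conj(2) + 1*(-1)*conj(2) + 2*(1 + 3*sqrt(2))*conj(0) + 2*(1)*conj(-2) + 2*(1 - 3*sqrt(2))*conj(0) + 4*(-1)*conj(0) + 4*(-3)*conj(0)]
      = (1/16)[(22) + (-2) + (0) + (-4) + (0) + (0) + (0)] = 16/16 = 1
  <chi_rho, chi_7> = (1/16)[1*(11)*conj(2) + 1*(-1)*conj(-2) + 2*(1 + 3*sqrt(2))*conj(-sqrt(2)) + 2*(1)*conj(0) + 2*(1 - 3*sqrt(2))*conj(sqrt(2)) + 4*(-1)*conj(0) + 4*(-3)*conj(0)]
      = (1/16)[(22) + (2) + (-12 - 2*sqrt(2)) + (0) + (-12 + 2*sqrt(2)) + (0) + (0)] = 0/16 = 0
Dimension check: dim(rho) = sum (mult * dim) = 0*1 + 2*1 + 1*1 + 0*1 + 3*2 + 1*2 + 0*2 = 11 = chi_rho(e) = 11.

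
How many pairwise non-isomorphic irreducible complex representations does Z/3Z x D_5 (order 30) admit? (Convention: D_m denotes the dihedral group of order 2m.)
12

The number of irreducible complex representations of a finite group equals its number of conjugacy classes. For a direct product, #classes(G x H) = #classes(G) * #classes(H). Z/3Z has 3 classes (abelian), D_5 has 4 classes, so 3 * 4 = 12, so Z/3Z x D_5 (order 30) has exactly 12 irreducible complex representations.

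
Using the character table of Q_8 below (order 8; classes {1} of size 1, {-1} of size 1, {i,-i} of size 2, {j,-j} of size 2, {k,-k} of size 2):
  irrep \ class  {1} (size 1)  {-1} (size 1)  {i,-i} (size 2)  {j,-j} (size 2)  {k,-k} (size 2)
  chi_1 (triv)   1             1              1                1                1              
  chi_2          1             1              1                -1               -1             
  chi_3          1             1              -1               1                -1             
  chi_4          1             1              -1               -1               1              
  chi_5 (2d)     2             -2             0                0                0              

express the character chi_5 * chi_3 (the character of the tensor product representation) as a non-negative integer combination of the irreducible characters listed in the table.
chi_5 tensor chi_3 = chi_5 (all other irreducibles have multiplicity 0).

Details: The character of a tensor product is the pointwise product (chi_5 * chi_3)(C) = chi_5(C) * chi_3(C):
  {1}: (2)*(1), {-1}: (-2)*(1), {i,-i}: (0)*(-1), {j,-j}: (0)*(1), {k,-k}: (0)*(-1)
so (chi_5 * chi_3) takes values
  {1} -> 2, {-1} -> -2, {i,-i} -> 0, {j,-j} -> 0, {k,-k} -> 0.
Now take the inner product of this character with each irreducible chi from the table, <chi_5*chi_3, chi> = (1/8) sum_C |C| (chi_5*chi_3)(C) conj(chi(C)):
  <chi_5*chi_3, chi_1> = (1/8)[1*(2)*conj(1) + 1*(-2)*conj(1) + 2*(0)*conj(1) + 2*(0)*conj(1) + 2*(0)*conj(1)]
      = (1/8)[(2) + (-2) + (0) + (0) + (0)] = 0/8 = 0
  <chi_5*chi_3, chi_2> = (1/8)[1*(2)*conj(1) + 1*(-2)*conj(1) + 2*(0)*conj(1) + 2*(0)*conj(-1) + 2*(0)*conj(-1)]
      = (1/8)[(2) + (-2) + (0) + (0) + (0)] = 0/8 = 0
  <chi_5*chi_3, chi_3> = (1/8)[1*(2)*conj(1) + 1*(-2)*conj(1) + 2*(0)*conj(-1) + 2*(0)*conj(1) + 2*(0)*conj(-1)]
      = (1/8)[(2) + (-2) + (0) + (0) + (0)] = 0/8 = 0
  <chi_5*chi_3, chi_4> = (1/8)[1*(2)*conj(1) + 1*(-2)*conj(1) + 2*(0)*conj(-1) + 2*(0)*conj(-1) + 2*(0)*conj(1)]
      = (1/8)[(2) + (-2) + (0) + (0) + (0)] = 0/8 = 0
  <chi_5*chi_3, chi_5> = (1/8)[1*(2)*conj(2) + 1*(-2)*conj(-2) + 2*(0)*conj(0) + 2*(0)*conj(0) + 2*(0)*conj(0)]
      = (1/8)[(4) + (4) + (0) + (0) + (0)] = 8/8 = 1
Hence the multiplicities are chi_5: 1. Dimension check: dim(chi_5)*dim(chi_3) = 2*1 = 2 and sum (mult * dim) = 1*2 = 2.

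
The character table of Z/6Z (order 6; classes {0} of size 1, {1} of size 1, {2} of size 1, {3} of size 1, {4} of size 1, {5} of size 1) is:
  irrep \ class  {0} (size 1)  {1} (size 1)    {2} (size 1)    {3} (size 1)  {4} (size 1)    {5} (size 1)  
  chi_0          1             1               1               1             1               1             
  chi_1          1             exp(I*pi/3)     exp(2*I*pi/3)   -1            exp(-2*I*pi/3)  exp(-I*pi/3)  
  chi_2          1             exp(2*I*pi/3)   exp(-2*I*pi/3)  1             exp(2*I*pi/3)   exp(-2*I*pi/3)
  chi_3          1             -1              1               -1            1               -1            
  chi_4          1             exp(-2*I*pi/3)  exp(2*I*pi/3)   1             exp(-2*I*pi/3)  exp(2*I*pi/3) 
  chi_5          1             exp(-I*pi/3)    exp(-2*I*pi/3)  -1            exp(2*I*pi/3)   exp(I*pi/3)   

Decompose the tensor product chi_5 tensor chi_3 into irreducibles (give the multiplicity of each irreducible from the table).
chi_5 tensor chi_3 = chi_2 (all other irreducibles have multiplicity 0).

The character of a tensor product is the pointwise product (chi_5 * chi_3)(C) = chi_5(C) * chi_3(C):
  {0}: (1)*(1), {1}: (exp(-I*pi/3))*(-1), {2}: (exp(-2*I*pi/3))*(1), {3}: (-1)*(-1), {4}: (exp(2*I*pi/3))*(1), {5}: (exp(I*pi/3))*(-1)
so (chi_5 * chi_3) takes values
  {0} -> 1, {1} -> -exp(-I*pi/3), {2} -> exp(-2*I*pi/3), {3} -> 1, {4} -> exp(2*I*pi/3), {5} -> -exp(I*pi/3).
Now take the inner product of this character with each irreducible chi from the table, <chi_5*chi_3, chi> = (1/6) sum_C |C| (chi_5*chi_3)(C) conj(chi(C)):
  <chi_5*chi_3, chi_0> = (1/6)[1*(1)*conj(1) + 1*(-exp(-I*pi/3))*conj(1) + 1*(exp(-2*I*pi/3))*conj(1) + 1*(1)*conj(1) + 1*(exp(2*I*pi/3))*conj(1) + 1*(-exp(I*pi/3))*conj(1)]
      = (1/6)[(1) + (-exp(-I*pi/3)) + (exp(-2*I*pi/3)) + (1) + (exp(2*I*pi/3)) + (-exp(I*pi/3))] = 0/6 = 0
  <chi_5*chi_3, chi_1> = (1/6)[1*(1)*conj(1) + 1*(-exp(-I*pi/3))*conj(exp(I*pi/3)) + 1*(exp(-2*I*pi/3))*conj(exp(2*I*pi/3)) + 1*(1)*conj(-1) + 1*(exp(2*I*pi/3))*conj(exp(-2*I*pi/3)) + 1*(-exp(I*pi/3))*conj(exp(-I*pi/3))]
      = (1/6)[(1) + (-exp(-2*I*pi/3)) + (exp(2*I*pi/3)) + (-1) + (exp(-2*I*pi/3)) + (-exp(2*I*pi/3))] = 0/6 = 0
  <chi_5*chi_3, chi_2> = (1/6)[1*(1)*conj(1) + 1*(-exp(-I*pi/3))*conj(exp(2*I*pi/3)) + 1*(exp(-2*I*pi/3))*conj(exp(-2*I*pi/3)) + 1*(1)*conj(1) + 1*(exp(2*I*pi/3))*conj(exp(2*I*pi/3)) + 1*(-exp(I*pi/3))*conj(exp(-2*I*pi/3))]
      = (1/6)[(1) + (1) + (1) + (1) + (1) + (1)] = 6/6 = 1
  <chi_5*chi_3, chi_3> = (1/6)[1*(1)*conj(1) + 1*(-exp(-I*pi/3))*conj(-1) + 1*(exp(-2*I*pi/3))*conj(1) + 1*(1)*conj(-1) + 1*(exp(2*I*pi/3))*conj(1) + 1*(-exp(I*pi/3))*conj(-1)]
      = (1/6)[(1) + (exp(-I*pi/3)) + (exp(-2*I*pi/3)) + (-1) + (exp(2*I*pi/3)) + (exp(I*pi/3))] = 0/6 = 0
  <chi_5*chi_3, chi_4> = (1/6)[1*(1)*conj(1) + 1*(-exp(-I*pi/3))*conj(exp(-2*I*pi/3)) + 1*(exp(-2*I*pi/3))*conj(exp(2*I*pi/3)) + 1*(1)*conj(1) + 1*(exp(2*I*pi/3))*conj(exp(-2*I*pi/3)) + 1*(-exp(I*pi/3))*conj(exp(2*I*pi/3))]
      = (1/6)[(1) + (-exp(I*pi/3)) + (exp(2*I*pi/3)) + (1) + (exp(-2*I*pi/3)) + (-exp(-I*pi/3))] = 0/6 = 0
  <chi_5*chi_3, chi_5> = (1/6)[1*(1)*conj(1) + 1*(-exp(-I*pi/3))*conj(exp(-I*pi/3)) + 1*(exp(-2*I*pi/3))*conj(exp(-2*I*pi/3)) + 1*(1)*conj(-1) + 1*(exp(2*I*pi/3))*conj(exp(2*I*pi/3)) + 1*(-exp(I*pi/3))*conj(exp(I*pi/3))]
      = (1/6)[(1) + (-1) + (1) + (-1) + (1) + (-1)] = 0/6 = 0
(Exp terms are combined using exp(i*s)*conj(exp(i*t)) = exp(i*(s-t)), and sums of them are collapsed using the identity that for every m > 1 the m distinct m-th roots of unity sum to 0, e.g. 1 + exp(2*I*pi/3) + exp(-2*I*pi/3) = 0.)
Hence the multiplicities are chi_2: 1. Dimension check: dim(chi_5)*dim(chi_3) = 1*1 = 1 and sum (mult * dim) = 1*1 = 1.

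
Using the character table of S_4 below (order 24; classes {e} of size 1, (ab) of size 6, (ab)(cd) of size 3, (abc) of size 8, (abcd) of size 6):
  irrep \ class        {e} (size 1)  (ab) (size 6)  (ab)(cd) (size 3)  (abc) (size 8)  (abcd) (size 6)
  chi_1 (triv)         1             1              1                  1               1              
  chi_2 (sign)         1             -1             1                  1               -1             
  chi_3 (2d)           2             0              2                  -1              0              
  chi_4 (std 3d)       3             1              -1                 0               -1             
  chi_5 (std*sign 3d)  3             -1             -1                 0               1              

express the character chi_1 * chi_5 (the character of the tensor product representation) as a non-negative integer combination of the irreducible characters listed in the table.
chi_1 tensor chi_5 = chi_5 (all other irreducibles have multiplicity 0).

Proof sketch: The character of a tensor product is the pointwise product (chi_1 * chi_5)(C) = chi_1(C) * chi_5(C):
  {e}: (1)*(3), (ab): (1)*(-1), (ab)(cd): (1)*(-1), (abc): (1)*(0), (abcd): (1)*(1)
so (chi_1 * chi_5) takes values
  {e} -> 3, (ab) -> -1, (ab)(cd) -> -1, (abc) -> 0, (abcd) -> 1.
Now take the inner product of this character with each irreducible chi from the table, <chi_1*chi_5, chi> = (1/24) sum_C |C| (chi_1*chi_5)(C) conj(chi(C)):
  <chi_1*chi_5, chi_1> = (1/24)[1*(3)*conj(1) + 6*(-1)*conj(1) + 3*(-1)*conj(1) + 8*(0)*conj(1) + 6*(1)*conj(1)]
      = (1/24)[(3) + (-6) + (-3) + (0) + (6)] = 0/24 = 0
  <chi_1*chi_5, chi_2> = (1/24)[1*(3)*conj(1) + 6*(-1)*conj(-1) + 3*(-1)*conj(1) + 8*(0)*conj(1) + 6*(1)*conj(-1)]
      = (1/24)[(3) + (6) + (-3) + (0) + (-6)] = 0/24 = 0
  <chi_1*chi_5, chi_3> = (1/24)[1*(3)*conj(2) + 6*(-1)*conj(0) + 3*(-1)*conj(2) + 8*(0)*conj(-1) + 6*(1)*conj(0)]
      = (1/24)[(6) + (0) + (-6) + (0) + (0)] = 0/24 = 0
  <chi_1*chi_5, chi_4> = (1/24)[1*(3)*conj(3) + 6*(-1)*conj(1) + 3*(-1)*conj(-1) + 8*(0)*conj(0) + 6*(1)*conj(-1)]
      = (1/24)[(9) + (-6) + (3) + (0) + (-6)] = 0/24 = 0
  <chi_1*chi_5, chi_5> = (1/24)[1*(3)*conj(3) + 6*(-1)*conj(-1) + 3*(-1)*conj(-1) + 8*(0)*conj(0) + 6*(1)*conj(1)]
      = (1/24)[(9) + (6) + (3) + (0) + (6)] = 24/24 = 1
Hence the multiplicities are chi_5: 1. Dimension check: dim(chi_1)*dim(chi_5) = 1*3 = 3 and sum (mult * dim) = 1*3 = 3.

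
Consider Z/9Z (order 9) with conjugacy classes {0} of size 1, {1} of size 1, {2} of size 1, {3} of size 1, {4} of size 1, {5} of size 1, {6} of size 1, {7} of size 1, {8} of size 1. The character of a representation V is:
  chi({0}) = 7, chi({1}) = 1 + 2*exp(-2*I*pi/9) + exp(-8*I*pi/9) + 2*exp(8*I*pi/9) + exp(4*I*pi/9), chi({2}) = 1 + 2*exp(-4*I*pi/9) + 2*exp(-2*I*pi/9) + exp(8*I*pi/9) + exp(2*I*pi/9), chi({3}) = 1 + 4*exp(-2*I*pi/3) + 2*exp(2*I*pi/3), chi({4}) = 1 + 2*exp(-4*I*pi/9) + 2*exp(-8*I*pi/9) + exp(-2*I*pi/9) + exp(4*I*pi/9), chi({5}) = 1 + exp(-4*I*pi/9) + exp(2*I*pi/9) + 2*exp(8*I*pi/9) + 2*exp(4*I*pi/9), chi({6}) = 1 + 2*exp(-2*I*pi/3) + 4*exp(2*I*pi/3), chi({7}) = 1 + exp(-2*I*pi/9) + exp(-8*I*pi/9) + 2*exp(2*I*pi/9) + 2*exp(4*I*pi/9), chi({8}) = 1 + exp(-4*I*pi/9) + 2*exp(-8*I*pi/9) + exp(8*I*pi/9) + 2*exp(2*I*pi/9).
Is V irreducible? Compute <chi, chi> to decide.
Not irreducible (reducible): <chi, chi> = 11 > 1.

Proof sketch: <chi, chi> = (1/|G|) sum_C |C| * |chi(C)|^2 = (1/9)[1*|7|^2 + 1*|1 + 2*exp(-2*I*pi/9) + exp(-8*I*pi/9) + 2*exp(8*I*pi/9) + exp(4*I*pi/9)|^2 + 1*|1 + 2*exp(-4*I*pi/9) + 2*exp(-2*I*pi/9) + exp(8*I*pi/9) + exp(2*I*pi/9)|^2 + 1*|1 + 4*exp(-2*I*pi/3) + 2*exp(2*I*pi/3)|^2 + 1*|1 + 2*exp(-4*I*pi/9) + 2*exp(-8*I*pi/9) + exp(-2*I*pi/9) + exp(4*I*pi/9)|^2 + 1*|1 + exp(-4*I*pi/9) + exp(2*I*pi/9) + 2*exp(8*I*pi/9) + 2*exp(4*I*pi/9)|^2 + 1*|1 + 2*exp(-2*I*pi/3) + 4*exp(2*I*pi/3)|^2 + 1*|1 + exp(-2*I*pi/9) + exp(-8*I*pi/9) + 2*exp(2*I*pi/9) + 2*exp(4*I*pi/9)|^2 + 1*|1 + exp(-4*I*pi/9) + 2*exp(-8*I*pi/9) + exp(8*I*pi/9) + 2*exp(2*I*pi/9)|^2]
  = (1/9)[(49) + (11 + 5*exp(-2*I*pi/3) + 3*exp(-4*I*pi/9) + 4*exp(-2*I*pi/9) + 7*exp(-8*I*pi/9) + 7*exp(8*I*pi/9) + 4*exp(2*I*pi/9) + 3*exp(4*I*pi/9) + 5*exp(2*I*pi/3)) + (11 + 7*exp(-2*I*pi/9) + 5*exp(-2*I*pi/3) + 4*exp(-4*I*pi/9) + 3*exp(-8*I*pi/9) + 3*exp(8*I*pi/9) + 4*exp(4*I*pi/9) + 5*exp(2*I*pi/3) + 7*exp(2*I*pi/9)) + (7) + (11 + 7*exp(-4*I*pi/9) + 5*exp(-2*I*pi/3) + 3*exp(-2*I*pi/9) + 4*exp(-8*I*pi/9) + 4*exp(8*I*pi/9) + 3*exp(2*I*pi/9) + 5*exp(2*I*pi/3) + 7*exp(4*I*pi/9)) + (11 + 7*exp(-4*I*pi/9) + 5*exp(-2*I*pi/3) + 3*exp(-2*I*pi/9) + 4*exp(-8*I*pi/9) + 4*exp(8*I*pi/9) + 3*exp(2*I*pi/9) + 5*exp(2*I*pi/3) + 7*exp(4*I*pi/9)) + (7) + (11 + 7*exp(-2*I*pi/9) + 5*exp(-2*I*pi/3) + 4*exp(-4*I*pi/9) + 3*exp(-8*I*pi/9) + 3*exp(8*I*pi/9) + 4*exp(4*I*pi/9) + 5*exp(2*I*pi/3) + 7*exp(2*I*pi/9)) + (11 + 5*exp(-2*I*pi/3) + 3*exp(-4*I*pi/9) + 4*exp(-2*I*pi/9) + 7*exp(-8*I*pi/9) + 7*exp(8*I*pi/9) + 4*exp(2*I*pi/9) + 3*exp(4*I*pi/9) + 5*exp(2*I*pi/3))] = 99/9 = 11.
(Exp terms are combined using exp(i*s)*conj(exp(i*t)) = exp(i*(s-t)), and sums of them are collapsed using the identity that for every m > 1 the m distinct m-th roots of unity sum to 0, e.g. 1 + exp(2*I*pi/3) + exp(-2*I*pi/3) = 0.)
A character is irreducible iff <chi, chi> = 1, so this representation is reducible.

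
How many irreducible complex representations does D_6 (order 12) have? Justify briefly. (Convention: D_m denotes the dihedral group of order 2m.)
6

Solution. The number of irreducible complex representations of a finite group equals its number of conjugacy classes. D_6 has 6 conjugacy classes (n/2 + 3 for n even), so D_6 (order 12) has exactly 6 irreducible complex representations.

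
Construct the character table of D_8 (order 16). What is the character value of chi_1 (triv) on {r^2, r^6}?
Conjugacy classes: {e} of size 1, {r^4} of size 1, {r^1, r^7} of size 2, {r^2, r^6} of size 2, {r^3, r^5} of size 2, {s, sr^2, ...} of size 4, {sr, sr^3, ...} of size 4.
Character table:
  irrep \ class              {e} (size 1)  {r^4} (size 1)  {r^1, r^7} (size 2)  {r^2, r^6} (size 2)  {r^3, r^5} (size 2)  {s, sr^2, ...} (size 4)  {sr, sr^3, ...} (size 4)
  chi_1 (triv)               1             1               1                    1                    1                    1                        1                       
  chi_2 (sign: r->1, s->-1)  1             1               1                    1                    1                    -1                       -1                      
  chi_3 (r->-1, s->1)        1             1               -1                   1                    -1                   1                        -1                      
  chi_4 (r->-1, s->-1)       1             1               -1                   1                    -1                   -1                       1                       
  chi_5 (2d, j=1)            2             -2              sqrt(2)              0                    -sqrt(2)             0                        0                       
  chi_6 (2d, j=2)            2             2               0                    -2                   0                    0                        0                       
  chi_7 (2d, j=3)            2             -2              -sqrt(2)             0                    sqrt(2)              0                        0                       

Spot check: chi_1 (triv) on {r^2, r^6} = 1.

Derivation: D_8 has order 2*8 = 16 with 7 conjugacy classes, hence 7 irreducibles. Sum of squared dims 1 + 1 + 1 + 1 + 4 + 4 + 4 = 16 = |G|. Linear characters come from the abelianisation; the 2-dimensional irreps have character r^k -> 2*cos(2*pi*j*k/8), reflections -> 0.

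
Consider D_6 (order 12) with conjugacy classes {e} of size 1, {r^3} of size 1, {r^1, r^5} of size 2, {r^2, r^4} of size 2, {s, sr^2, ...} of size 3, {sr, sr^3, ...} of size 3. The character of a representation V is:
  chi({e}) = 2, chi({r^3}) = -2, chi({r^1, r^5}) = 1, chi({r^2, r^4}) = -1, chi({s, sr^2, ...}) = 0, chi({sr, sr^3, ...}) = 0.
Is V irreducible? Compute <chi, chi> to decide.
Irreducible: <chi, chi> = 1.

Proof sketch: <chi, chi> = (1/|G|) sum_C |C| * |chi(C)|^2 = (1/12)[1*|2|^2 + 1*|-2|^2 + 2*|1|^2 + 2*|-1|^2 + 3*|0|^2 + 3*|0|^2]
  = (1/12)[(4) + (4) + (2) + (2) + (0) + (0)] = 12/12 = 1.
A character is irreducible iff <chi, chi> = 1, so this representation is irreducible.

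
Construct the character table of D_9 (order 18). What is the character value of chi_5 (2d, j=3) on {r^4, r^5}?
Conjugacy classes: {e} of size 1, {r^1, r^8} of size 2, {r^2, r^7} of size 2, {r^3, r^6} of size 2, {r^4, r^5} of size 2, {s, sr, ..., sr^8} of size 9.
Character table:
  irrep \ class              {e} (size 1)  {r^1, r^8} (size 2)  {r^2, r^7} (size 2)  {r^3, r^6} (size 2)  {r^4, r^5} (size 2)  {s, sr, ..., sr^8} (size 9)
  chi_1 (triv)               1             1                    1                    1                    1                    1                          
  chi_2 (sign: r->1, s->-1)  1             1                    1                    1                    1                    -1                         
  chi_3 (2d, j=1)            2             2*cos(2*pi/9)        2*cos(4*pi/9)        -1                   -2*cos(pi/9)         0                          
  chi_4 (2d, j=2)            2             2*cos(4*pi/9)        -2*cos(pi/9)         -1                   2*cos(2*pi/9)        0                          
  chi_5 (2d, j=3)            2             -1                   -1                   2                    -1                   0                          
  chi_6 (2d, j=4)            2             -2*cos(pi/9)         2*cos(2*pi/9)        -1                   2*cos(4*pi/9)        0                          

Spot check: chi_5 (2d, j=3) on {r^4, r^5} = -1.

Proof sketch: D_9 has order 2*9 = 18 with 6 conjugacy classes, hence 6 irreducibles. Sum of squared dims 1 + 1 + 4 + 4 + 4 + 4 = 18 = |G|. Linear characters come from the abelianisation; the 2-dimensional irreps have character r^k -> 2*cos(2*pi*j*k/9), reflections -> 0.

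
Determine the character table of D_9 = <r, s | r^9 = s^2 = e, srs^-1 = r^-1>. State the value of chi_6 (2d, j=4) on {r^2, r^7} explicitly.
Conjugacy classes: {e} of size 1, {r^1, r^8} of size 2, {r^2, r^7} of size 2, {r^3, r^6} of size 2, {r^4, r^5} of size 2, {s, sr, ..., sr^8} of size 9.
Character table:
  irrep \ class              {e} (size 1)  {r^1, r^8} (size 2)  {r^2, r^7} (size 2)  {r^3, r^6} (size 2)  {r^4, r^5} (size 2)  {s, sr, ..., sr^8} (size 9)
  chi_1 (triv)               1             1                    1                    1                    1                    1                          
  chi_2 (sign: r->1, s->-1)  1             1                    1                    1                    1                    -1                         
  chi_3 (2d, j=1)            2             2*cos(2*pi/9)        2*cos(4*pi/9)        -1                   -2*cos(pi/9)         0                          
  chi_4 (2d, j=2)            2             2*cos(4*pi/9)        -2*cos(pi/9)         -1                   2*cos(2*pi/9)        0                          
  chi_5 (2d, j=3)            2             -1                   -1                   2                    -1                   0                          
  chi_6 (2d, j=4)            2             -2*cos(pi/9)         2*cos(2*pi/9)        -1                   2*cos(4*pi/9)        0                          

Spot check: chi_6 (2d, j=4) on {r^2, r^7} = 2*cos(2*pi/9).

Why: D_9 has order 2*9 = 18 with 6 conjugacy classes, hence 6 irreducibles. Sum of squared dims 1 + 1 + 4 + 4 + 4 + 4 = 18 = |G|. Linear characters come from the abelianisation; the 2-dimensional irreps have character r^k -> 2*cos(2*pi*j*k/9), reflections -> 0.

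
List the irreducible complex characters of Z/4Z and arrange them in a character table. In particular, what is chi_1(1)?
Character table of Z/4Z (irreps indexed chi_0,...,chi_3 with chi_k(m) = zeta_4^(k*m), zeta_4 = exp(2*pi*i/4)):
  irrep \ class  {0} (size 1)  {1} (size 1)  {2} (size 1)  {3} (size 1)
  chi_0          1             1             1             1           
  chi_1          1             I             -1            -I          
  chi_2          1             -1            1             -1          
  chi_3          1             -I            -1            I           

Spot check: chi_1(1) = zeta_4^(1*1) = zeta_4^1 = I.

Explanation: Z/4Z is abelian, so all 4 irreducible complex representations are 1-dimensional. They are given by chi_k(m) = zeta_4^(k*m) for k = 0,...,3. Row orthogonality: sum_m chi_k(m) conj(chi_l(m)) = 4 * [k = l].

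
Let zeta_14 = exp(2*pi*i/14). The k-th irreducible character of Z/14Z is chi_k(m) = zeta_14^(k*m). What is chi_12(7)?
chi_12(7) = zeta_14^84 = 1

chi_12(7) = zeta_14^(12*7) = zeta_14^84. Since zeta_14^14 = 1, this equals zeta_14^0 = exp(2*pi*i*0/14) = 1.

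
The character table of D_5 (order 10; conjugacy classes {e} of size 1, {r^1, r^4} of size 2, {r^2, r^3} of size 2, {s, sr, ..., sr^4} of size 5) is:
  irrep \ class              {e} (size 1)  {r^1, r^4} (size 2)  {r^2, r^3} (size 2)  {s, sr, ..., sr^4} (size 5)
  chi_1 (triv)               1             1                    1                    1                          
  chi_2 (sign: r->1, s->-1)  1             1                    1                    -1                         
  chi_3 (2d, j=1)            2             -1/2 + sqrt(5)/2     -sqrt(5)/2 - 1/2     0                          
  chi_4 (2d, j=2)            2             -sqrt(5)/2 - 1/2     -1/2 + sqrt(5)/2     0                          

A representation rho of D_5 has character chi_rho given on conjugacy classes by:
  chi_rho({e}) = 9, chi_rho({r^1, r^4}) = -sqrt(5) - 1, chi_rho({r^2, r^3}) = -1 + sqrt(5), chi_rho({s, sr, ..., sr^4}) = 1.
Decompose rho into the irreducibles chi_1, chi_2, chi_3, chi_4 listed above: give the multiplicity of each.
Multiplicities: chi_1: 1, chi_2: 0, chi_3: 1, chi_4: 3.

Why: Use <chi_rho, chi> = (1/|G|) sum_C |C| * chi_rho(C) * conj(chi(C)) with |G| = 10 for each irreducible chi in the table:
  <chi_rho, chi_1> = (1/10)[1*(9)*conj(1) + 2*(-sqrt(5) - 1)*conj(1) + 2*(-1 + sqrt(5))*conj(1) + 5*(1)*conj(1)]
      = (1/10)[(9) + (-2*sqrt(5) - 2) + (-2 + 2*sqrt(5)) + (5)] = 10/10 = 1
  <chi_rho, chi_2> = (1/10)[1*(9)*conj(1) + 2*(-sqrt(5) - 1)*conj(1) + 2*(-1 + sqrt(5))*conj(1) + 5*(1)*conj(-1)]
      = (1/10)[(9) + (-2*sqrt(5) - 2) + (-2 + 2*sqrt(5)) + (-5)] = 0/10 = 0
  <chi_rho, chi_3> = (1/10)[1*(9)*conj(2) + 2*(-sqrt(5) - 1)*conj(-1/2 + sqrt(5)/2) + 2*(-1 + sqrt(5))*conj(-sqrt(5)/2 - 1/2) + 5*(1)*conj(0)]
      = (1/10)[(18) + (-4) + (-4) + (0)] = 10/10 = 1
  <chi_rho, chi_4> = (1/10)[1*(9)*conj(2) + 2*(-sqrt(5) - 1)*conj(-sqrt(5)/2 - 1/2) + 2*(-1 + sqrt(5))*conj(-1/2 + sqrt(5)/2) + 5*(1)*conj(0)]
      = (1/10)[(18) + (2*sqrt(5) + 6) + (6 - 2*sqrt(5)) + (0)] = 30/10 = 3
Dimension check: dim(rho) = sum (mult * dim) = 1*1 + 0*1 + 1*2 + 3*2 = 9 = chi_rho(e) = 9.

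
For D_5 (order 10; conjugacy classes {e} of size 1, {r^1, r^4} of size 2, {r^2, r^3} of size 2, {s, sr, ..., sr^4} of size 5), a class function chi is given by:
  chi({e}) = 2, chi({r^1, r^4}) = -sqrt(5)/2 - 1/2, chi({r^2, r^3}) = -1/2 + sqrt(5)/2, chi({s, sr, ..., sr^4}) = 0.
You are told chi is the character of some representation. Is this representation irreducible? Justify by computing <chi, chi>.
Irreducible: <chi, chi> = 1.

Derivation: <chi, chi> = (1/|G|) sum_C |C| * |chi(C)|^2 = (1/10)[1*|2|^2 + 2*|-sqrt(5)/2 - 1/2|^2 + 2*|-1/2 + sqrt(5)/2|^2 + 5*|0|^2]
  = (1/10)[(4) + (sqrt(5) + 3) + (3 - sqrt(5)) + (0)] = 10/10 = 1.
A character is irreducible iff <chi, chi> = 1, so this representation is irreducible.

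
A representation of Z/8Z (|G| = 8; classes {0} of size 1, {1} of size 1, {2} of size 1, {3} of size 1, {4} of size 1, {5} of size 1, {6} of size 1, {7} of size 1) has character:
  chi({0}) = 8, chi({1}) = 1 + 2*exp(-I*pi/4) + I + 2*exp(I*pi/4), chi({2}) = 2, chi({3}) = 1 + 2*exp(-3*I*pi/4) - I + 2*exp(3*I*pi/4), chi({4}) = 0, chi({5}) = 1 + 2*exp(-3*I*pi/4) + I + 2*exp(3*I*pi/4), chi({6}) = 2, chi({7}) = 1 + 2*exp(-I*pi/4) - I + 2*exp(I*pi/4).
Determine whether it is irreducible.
Not irreducible (reducible): <chi, chi> = 14 > 1.

Working: <chi, chi> = (1/|G|) sum_C |C| * |chi(C)|^2 = (1/8)[1*|8|^2 + 1*|1 + 2*exp(-I*pi/4) + I + 2*exp(I*pi/4)|^2 + 1*|2|^2 + 1*|1 + 2*exp(-3*I*pi/4) - I + 2*exp(3*I*pi/4)|^2 + 1*|0|^2 + 1*|1 + 2*exp(-3*I*pi/4) + I + 2*exp(3*I*pi/4)|^2 + 1*|2|^2 + 1*|1 + 2*exp(-I*pi/4) - I + 2*exp(I*pi/4)|^2]
  = (1/8)[(64) + (10 + 4*exp(-I*pi/4) + 4*exp(I*pi/4)) + (4) + (10 + 4*exp(-3*I*pi/4) + 4*exp(3*I*pi/4)) + (0) + (10 + 4*exp(-3*I*pi/4) + 4*exp(3*I*pi/4)) + (4) + (10 + 4*exp(-I*pi/4) + 4*exp(I*pi/4))] = 112/8 = 14.
(Exp terms are combined using exp(i*s)*conj(exp(i*t)) = exp(i*(s-t)), and sums of them are collapsed using the identity that for every m > 1 the m distinct m-th roots of unity sum to 0, e.g. 1 + exp(2*I*pi/3) + exp(-2*I*pi/3) = 0.)
A character is irreducible iff <chi, chi> = 1, so this representation is reducible.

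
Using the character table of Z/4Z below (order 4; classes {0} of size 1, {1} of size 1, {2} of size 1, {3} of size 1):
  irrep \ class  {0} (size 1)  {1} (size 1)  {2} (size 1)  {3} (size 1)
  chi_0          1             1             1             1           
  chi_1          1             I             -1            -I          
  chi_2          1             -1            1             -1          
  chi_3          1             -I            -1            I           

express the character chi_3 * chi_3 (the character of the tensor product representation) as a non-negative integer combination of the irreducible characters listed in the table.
chi_3 tensor chi_3 = chi_2 (all other irreducibles have multiplicity 0).

Proof sketch: The character of a tensor product is the pointwise product (chi_3 * chi_3)(C) = chi_3(C) * chi_3(C):
  {0}: (1)*(1), {1}: (-I)*(-I), {2}: (-1)*(-1), {3}: (I)*(I)
so (chi_3 * chi_3) takes values
  {0} -> 1, {1} -> -1, {2} -> 1, {3} -> -1.
Now take the inner product of this character with each irreducible chi from the table, <chi_3*chi_3, chi> = (1/4) sum_C |C| (chi_3*chi_3)(C) conj(chi(C)):
  <chi_3*chi_3, chi_0> = (1/4)[1*(1)*conj(1) + 1*(-1)*conj(1) + 1*(1)*conj(1) + 1*(-1)*conj(1)]
      = (1/4)[(1) + (-1) + (1) + (-1)] = 0/4 = 0
  <chi_3*chi_3, chi_1> = (1/4)[1*(1)*conj(1) + 1*(-1)*conj(I) + 1*(1)*conj(-1) + 1*(-1)*conj(-I)]
      = (1/4)[(1) + (I) + (-1) + (-I)] = 0/4 = 0
  <chi_3*chi_3, chi_2> = (1/4)[1*(1)*conj(1) + 1*(-1)*conj(-1) + 1*(1)*conj(1) + 1*(-1)*conj(-1)]
      = (1/4)[(1) + (1) + (1) + (1)] = 4/4 = 1
  <chi_3*chi_3, chi_3> = (1/4)[1*(1)*conj(1) + 1*(-1)*conj(-I) + 1*(1)*conj(-1) + 1*(-1)*conj(I)]
      = (1/4)[(1) + (-I) + (-1) + (I)] = 0/4 = 0
(Exp terms are combined using exp(i*s)*conj(exp(i*t)) = exp(i*(s-t)), and sums of them are collapsed using the identity that for every m > 1 the m distinct m-th roots of unity sum to 0, e.g. 1 + exp(2*I*pi/3) + exp(-2*I*pi/3) = 0.)
Hence the multiplicities are chi_2: 1. Dimension check: dim(chi_3)*dim(chi_3) = 1*1 = 1 and sum (mult * dim) = 1*1 = 1.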